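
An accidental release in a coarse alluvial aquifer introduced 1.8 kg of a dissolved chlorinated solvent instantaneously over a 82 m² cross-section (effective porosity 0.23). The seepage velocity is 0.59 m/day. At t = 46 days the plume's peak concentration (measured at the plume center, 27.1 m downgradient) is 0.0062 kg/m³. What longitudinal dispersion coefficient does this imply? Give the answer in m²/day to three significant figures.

At the plume center C_max = M/(n_e·A·√(4πDt)), so D = M²/(4πt·(n_e·A·C_max)²).
n_e·A·C_max = 0.23 × 82 × 0.0062 = 0.1169 kg/m.
D = 1.8²/(4π × 46 × 0.1169²) = 0.410 m²/day.

0.410 m²/day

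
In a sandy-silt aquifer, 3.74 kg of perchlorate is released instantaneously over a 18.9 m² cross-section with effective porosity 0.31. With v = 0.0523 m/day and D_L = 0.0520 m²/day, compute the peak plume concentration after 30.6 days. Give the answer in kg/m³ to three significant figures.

The peak of an instantaneous 1D plume sits at x = vt; there the Gaussian factor is 1 and C_max = M/(n_e·A·√(4πDt)), where n_e·A is the pore area the mass is dissolved in.
√(4πDt) = √(4π × 0.0520 × 30.6) = 4.472 m, so C_max = 3.74/(0.31 × 18.9 × 4.472) = 0.143 kg/m³.

0.143 kg/m³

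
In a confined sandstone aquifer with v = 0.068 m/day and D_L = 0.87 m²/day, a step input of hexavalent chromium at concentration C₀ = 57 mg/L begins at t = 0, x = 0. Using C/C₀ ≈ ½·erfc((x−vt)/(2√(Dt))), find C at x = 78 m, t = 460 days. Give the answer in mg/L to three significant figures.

For a continuous step input, C/C₀ ≈ ½·erfc((x−vt)/(2√(Dt))).
vt = 0.068 × 460 = 31.28 m and 2√(Dt) = 2√(0.87 × 460) = 40.01 m.
Argument (x−vt)/(2√(Dt)) = (78 − 31.28)/40.01 = 1.168; ½·erfc(1.168) = 0.04929.
C = 57 × 0.04929 = 2.81 mg/L.

2.81 mg/L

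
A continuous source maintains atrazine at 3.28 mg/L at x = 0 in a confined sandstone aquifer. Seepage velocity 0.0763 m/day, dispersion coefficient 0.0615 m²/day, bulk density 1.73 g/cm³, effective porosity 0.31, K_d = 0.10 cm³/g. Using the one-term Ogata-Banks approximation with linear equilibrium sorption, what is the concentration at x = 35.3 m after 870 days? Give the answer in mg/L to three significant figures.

Retardation factor R = 1 + ρ_b·K_d/n = 1 + 1.73 × 0.10/0.31 = 1.558.
Sorption retards both mechanisms: v_R = v/R = 0.04897 m/day, D_R = D/R = 0.03947 m²/day.
v_R·t = 0.04897 × 870 = 42.6039 m; 2√(D_R t) = 11.72 m; argument = (35.3 − 42.6039)/11.72 = -0.6232.
C = C₀ × ½·erfc(-0.6232) = 3.28 × 0.8109 = 2.66 mg/L.

2.66 mg/L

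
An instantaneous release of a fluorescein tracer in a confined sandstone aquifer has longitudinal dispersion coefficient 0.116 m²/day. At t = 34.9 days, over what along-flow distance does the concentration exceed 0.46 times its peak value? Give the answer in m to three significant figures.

The plume is Gaussian with σ = √(2Dt) = √(2 × 0.116 × 34.9) = 2.845 m.
C/C_peak = exp(−Δx²/(2σ²)) = 0.46 ⇒ Δx = σ·√(−2 ln 0.46) = 2.845 × 1.246 = 3.545 m.
Width = 2Δx = 7.09 m.

7.09 m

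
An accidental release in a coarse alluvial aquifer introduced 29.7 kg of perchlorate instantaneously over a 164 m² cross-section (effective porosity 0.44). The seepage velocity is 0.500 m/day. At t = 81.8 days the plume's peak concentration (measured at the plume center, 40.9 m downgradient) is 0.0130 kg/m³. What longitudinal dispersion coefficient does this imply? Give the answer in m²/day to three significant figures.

At the plume center C_max = M/(n_e·A·√(4πDt)), so D = M²/(4πt·(n_e·A·C_max)²).
n_e·A·C_max = 0.44 × 164 × 0.0130 = 0.9381 kg/m.
D = 29.7²/(4π × 81.8 × 0.9381²) = 0.975 m²/day.

0.975 m²/day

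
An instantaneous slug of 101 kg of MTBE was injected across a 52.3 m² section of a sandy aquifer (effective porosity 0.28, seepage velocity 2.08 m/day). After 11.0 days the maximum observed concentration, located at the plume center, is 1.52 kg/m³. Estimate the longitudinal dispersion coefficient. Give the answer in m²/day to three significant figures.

At the plume center C_max = M/(n_e·A·√(4πDt)), so D = M²/(4πt·(n_e·A·C_max)²).
n_e·A·C_max = 0.28 × 52.3 × 1.52 = 22.26 kg/m.
D = 101²/(4π × 11.0 × 22.26²) = 0.149 m²/day.

0.149 m²/day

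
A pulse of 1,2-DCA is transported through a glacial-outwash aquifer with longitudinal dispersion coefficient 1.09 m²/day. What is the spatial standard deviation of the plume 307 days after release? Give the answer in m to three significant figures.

25.9 m

Dispersive spreading gives a Gaussian with σ² = 2Dt; advection only shifts the center.
σ = √(2 × 1.09 × 307) = 25.9 m.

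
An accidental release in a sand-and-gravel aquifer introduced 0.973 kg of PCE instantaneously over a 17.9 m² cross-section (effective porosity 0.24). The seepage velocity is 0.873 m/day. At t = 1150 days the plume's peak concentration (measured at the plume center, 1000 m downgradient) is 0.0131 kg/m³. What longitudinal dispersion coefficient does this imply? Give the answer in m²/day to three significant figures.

0.0207 m²/day

At the plume center C_max = M/(n_e·A·√(4πDt)), so D = M²/(4πt·(n_e·A·C_max)²).
n_e·A·C_max = 0.24 × 17.9 × 0.0131 = 0.05628 kg/m.
D = 0.973²/(4π × 1150 × 0.05628²) = 0.0207 m²/day.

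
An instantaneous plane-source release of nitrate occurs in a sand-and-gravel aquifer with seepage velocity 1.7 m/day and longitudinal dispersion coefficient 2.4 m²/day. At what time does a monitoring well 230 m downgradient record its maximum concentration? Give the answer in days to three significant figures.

For the 1D instantaneous-source solution, setting ∂C/∂t = 0 at fixed x gives v²t² + 2Dt − x² = 0, so t = (√(D² + v²x²) − D)/v².
√(D² + v²x²) = √(2.4² + 1.7² × 230²) = 391.0; v² = 2.89.
t = (391.0 − 2.4)/2.89 = 134 days (vs. the pure-advection estimate x/v = 135 d).

134 days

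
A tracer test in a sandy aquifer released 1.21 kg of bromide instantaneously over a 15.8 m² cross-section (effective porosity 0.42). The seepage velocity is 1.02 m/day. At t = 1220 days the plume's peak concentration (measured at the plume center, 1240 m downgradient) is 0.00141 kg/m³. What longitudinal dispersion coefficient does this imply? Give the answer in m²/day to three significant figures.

1.09 m²/day

At the plume center C_max = M/(n_e·A·√(4πDt)), so D = M²/(4πt·(n_e·A·C_max)²).
n_e·A·C_max = 0.42 × 15.8 × 0.00141 = 0.009357 kg/m.
D = 1.21²/(4π × 1220 × 0.009357²) = 1.09 m²/day.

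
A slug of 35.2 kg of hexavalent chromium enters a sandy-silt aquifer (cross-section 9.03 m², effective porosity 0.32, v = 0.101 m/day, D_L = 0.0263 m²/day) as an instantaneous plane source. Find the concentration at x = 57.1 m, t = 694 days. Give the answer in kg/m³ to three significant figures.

0.0796 kg/m³

For an instantaneous plane source, C(x,t) = M/(n_e·A·√(4πDt)) · exp(−(x−vt)²/(4Dt)), with n_e·A the pore (flow) area.
Plume center vt = 0.101 × 694 = 70.094 m, so the well at 57.1 m is 12.994 m upgradient of the peak.
√(4πDt) = 15.14 m, giving peak height M/(n_e·A·√(4πDt)) = 35.2/(0.32 × 9.03 × 15.14) = 0.8046 kg/m³.
(x−vt)²/(4Dt) = (-12.994)²/(4 × 0.0263 × 694) = 2.313; exp(−2.313) = 0.09896.
C = 0.8046 × 0.09896 = 0.0796 kg/m³.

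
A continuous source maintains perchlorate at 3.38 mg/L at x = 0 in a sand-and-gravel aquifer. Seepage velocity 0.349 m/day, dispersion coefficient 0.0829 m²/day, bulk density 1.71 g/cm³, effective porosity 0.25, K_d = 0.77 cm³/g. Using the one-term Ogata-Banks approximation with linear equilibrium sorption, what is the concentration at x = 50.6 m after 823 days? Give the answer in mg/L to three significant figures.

Retardation factor R = 1 + ρ_b·K_d/n = 1 + 1.71 × 0.77/0.25 = 6.267.
Sorption retards both mechanisms: v_R = v/R = 0.05569 m/day, D_R = D/R = 0.01323 m²/day.
v_R·t = 0.05569 × 823 = 45.83287 m; 2√(D_R t) = 6.599 m; argument = (50.6 − 45.83287)/6.599 = 0.7224.
C = C₀ × ½·erfc(0.7224) = 3.38 × 0.1535 = 0.519 mg/L.

0.519 mg/L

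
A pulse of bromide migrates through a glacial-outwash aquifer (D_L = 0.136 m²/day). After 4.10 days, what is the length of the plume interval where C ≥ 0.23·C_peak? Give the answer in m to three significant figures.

3.62 m

The plume is Gaussian with σ = √(2Dt) = √(2 × 0.136 × 4.10) = 1.056 m.
C/C_peak = exp(−Δx²/(2σ²)) = 0.23 ⇒ Δx = σ·√(−2 ln 0.23) = 1.056 × 1.714 = 1.810 m.
Width = 2Δx = 3.62 m.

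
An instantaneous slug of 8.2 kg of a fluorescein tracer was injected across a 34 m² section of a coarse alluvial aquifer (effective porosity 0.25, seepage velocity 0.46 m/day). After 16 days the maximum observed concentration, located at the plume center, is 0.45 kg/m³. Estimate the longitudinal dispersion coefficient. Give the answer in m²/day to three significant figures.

0.0229 m²/day

At the plume center C_max = M/(n_e·A·√(4πDt)), so D = M²/(4πt·(n_e·A·C_max)²).
n_e·A·C_max = 0.25 × 34 × 0.45 = 3.825 kg/m.
D = 8.2²/(4π × 16 × 3.825²) = 0.0229 m²/day.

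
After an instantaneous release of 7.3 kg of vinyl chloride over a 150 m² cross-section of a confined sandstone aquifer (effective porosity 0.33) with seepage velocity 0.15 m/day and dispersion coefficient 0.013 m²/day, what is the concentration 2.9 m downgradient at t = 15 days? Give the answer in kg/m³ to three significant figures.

For an instantaneous plane source, C(x,t) = M/(n_e·A·√(4πDt)) · exp(−(x−vt)²/(4Dt)), with n_e·A the pore (flow) area.
Plume center vt = 0.15 × 15 = 2.25 m, so the well at 2.9 m is 0.65 m downgradient of the peak.
√(4πDt) = 1.565 m, giving peak height M/(n_e·A·√(4πDt)) = 7.3/(0.33 × 150 × 1.565) = 0.09423 kg/m³.
(x−vt)²/(4Dt) = (0.65)²/(4 × 0.013 × 15) = 0.5417; exp(−0.5417) = 0.5818.
C = 0.09423 × 0.5818 = 0.0548 kg/m³.

0.0548 kg/m³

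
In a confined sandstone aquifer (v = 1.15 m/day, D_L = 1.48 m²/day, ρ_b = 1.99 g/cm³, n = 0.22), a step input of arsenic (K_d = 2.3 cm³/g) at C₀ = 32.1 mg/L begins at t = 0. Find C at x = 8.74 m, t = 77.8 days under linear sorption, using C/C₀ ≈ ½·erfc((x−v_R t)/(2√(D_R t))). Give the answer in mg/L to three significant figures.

2.47 mg/L

Retardation factor R = 1 + ρ_b·K_d/n = 1 + 1.99 × 2.3/0.22 = 21.80.
Sorption retards both mechanisms: v_R = v/R = 0.05275 m/day, D_R = D/R = 0.06789 m²/day.
v_R·t = 0.05275 × 77.8 = 4.10395 m; 2√(D_R t) = 4.596 m; argument = (8.74 − 4.10395)/4.596 = 1.009.
C = C₀ × ½·erfc(1.009) = 32.1 × 0.07680 = 2.47 mg/L.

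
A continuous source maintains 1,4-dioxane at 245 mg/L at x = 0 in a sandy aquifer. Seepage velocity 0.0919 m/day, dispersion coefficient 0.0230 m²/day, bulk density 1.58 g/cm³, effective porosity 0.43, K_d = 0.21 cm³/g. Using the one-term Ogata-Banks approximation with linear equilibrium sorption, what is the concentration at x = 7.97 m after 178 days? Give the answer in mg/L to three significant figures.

Retardation factor R = 1 + ρ_b·K_d/n = 1 + 1.58 × 0.21/0.43 = 1.772.
Sorption retards both mechanisms: v_R = v/R = 0.05186 m/day, D_R = D/R = 0.01298 m²/day.
v_R·t = 0.05186 × 178 = 9.23108 m; 2√(D_R t) = 3.040 m; argument = (7.97 − 9.23108)/3.040 = -0.4148.
C = C₀ × ½·erfc(-0.4148) = 245 × 0.7213 = 177 mg/L.

177 mg/L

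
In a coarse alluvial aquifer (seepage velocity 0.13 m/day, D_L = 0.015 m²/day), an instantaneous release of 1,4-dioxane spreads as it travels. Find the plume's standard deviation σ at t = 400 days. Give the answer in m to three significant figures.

3.46 m

Dispersive spreading gives a Gaussian with σ² = 2Dt; advection only shifts the center.
σ = √(2 × 0.015 × 400) = 3.46 m.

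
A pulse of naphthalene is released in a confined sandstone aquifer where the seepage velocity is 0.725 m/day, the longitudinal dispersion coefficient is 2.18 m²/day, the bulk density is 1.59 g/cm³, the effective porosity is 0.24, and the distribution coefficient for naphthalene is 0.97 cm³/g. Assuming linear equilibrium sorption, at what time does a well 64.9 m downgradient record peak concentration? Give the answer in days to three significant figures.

635 days

Retardation factor R = 1 + ρ_b·K_d/n = 1 + 1.59 × 0.97/0.24 = 7.426.
Sorption retards both mechanisms: v_R = v/R = 0.09763 m/day, D_R = D/R = 0.2936 m²/day.
Peak time from v_R²t² + 2D_R t − x² = 0: t = (√(D_R² + v_R²x²) − D_R)/v_R².
√(D_R² + v_R²x²) = √(0.2936² + 0.09763² × 64.9²) = 6.343; v_R² = 0.009532.
t = (6.343 − 0.2936)/0.009532 = 635 days.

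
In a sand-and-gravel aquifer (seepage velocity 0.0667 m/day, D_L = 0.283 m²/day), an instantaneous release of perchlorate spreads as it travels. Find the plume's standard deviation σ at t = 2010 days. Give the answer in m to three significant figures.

Dispersive spreading gives a Gaussian with σ² = 2Dt; advection only shifts the center.
σ = √(2 × 0.283 × 2010) = 33.7 m.

33.7 m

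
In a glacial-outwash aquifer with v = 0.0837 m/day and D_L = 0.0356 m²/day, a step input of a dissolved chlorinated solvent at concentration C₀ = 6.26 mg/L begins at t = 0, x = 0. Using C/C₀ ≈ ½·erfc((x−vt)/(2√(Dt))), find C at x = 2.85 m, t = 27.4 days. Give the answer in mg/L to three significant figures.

For a continuous step input, C/C₀ ≈ ½·erfc((x−vt)/(2√(Dt))).
vt = 0.0837 × 27.4 = 2.29338 m and 2√(Dt) = 2√(0.0356 × 27.4) = 1.975 m.
Argument (x−vt)/(2√(Dt)) = (2.85 − 2.29338)/1.975 = 0.2818; ½·erfc(0.2818) = 0.3451.
C = 6.26 × 0.3451 = 2.16 mg/L.

2.16 mg/L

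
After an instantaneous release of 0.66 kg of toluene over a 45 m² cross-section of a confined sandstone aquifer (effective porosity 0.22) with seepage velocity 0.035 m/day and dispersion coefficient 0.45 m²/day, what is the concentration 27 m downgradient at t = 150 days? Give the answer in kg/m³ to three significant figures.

0.000397 kg/m³

For an instantaneous plane source, C(x,t) = M/(n_e·A·√(4πDt)) · exp(−(x−vt)²/(4Dt)), with n_e·A the pore (flow) area.
Plume center vt = 0.035 × 150 = 5.25 m, so the well at 27 m is 21.75 m downgradient of the peak.
√(4πDt) = 29.12 m, giving peak height M/(n_e·A·√(4πDt)) = 0.66/(0.22 × 45 × 29.12) = 0.002289 kg/m³.
(x−vt)²/(4Dt) = (21.75)²/(4 × 0.45 × 150) = 1.752; exp(−1.752) = 0.1734.
C = 0.002289 × 0.1734 = 0.000397 kg/m³.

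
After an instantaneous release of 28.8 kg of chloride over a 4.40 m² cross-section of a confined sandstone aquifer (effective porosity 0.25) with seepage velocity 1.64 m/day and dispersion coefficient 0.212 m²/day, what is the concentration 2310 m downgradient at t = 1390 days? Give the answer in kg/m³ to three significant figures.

For an instantaneous plane source, C(x,t) = M/(n_e·A·√(4πDt)) · exp(−(x−vt)²/(4Dt)), with n_e·A the pore (flow) area.
Plume center vt = 1.64 × 1390 = 2279.6 m, so the well at 2310 m is 30.4 m downgradient of the peak.
√(4πDt) = 60.85 m, giving peak height M/(n_e·A·√(4πDt)) = 28.8/(0.25 × 4.40 × 60.85) = 0.4303 kg/m³.
(x−vt)²/(4Dt) = (30.4)²/(4 × 0.212 × 1390) = 0.7840; exp(−0.7840) = 0.4566.
C = 0.4303 × 0.4566 = 0.196 kg/m³.

0.196 kg/m³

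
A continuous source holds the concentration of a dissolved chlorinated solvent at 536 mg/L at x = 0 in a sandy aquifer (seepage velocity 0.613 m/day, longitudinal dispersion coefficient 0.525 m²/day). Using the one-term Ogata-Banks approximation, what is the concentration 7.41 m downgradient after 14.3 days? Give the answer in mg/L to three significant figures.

For a continuous step input, C/C₀ ≈ ½·erfc((x−vt)/(2√(Dt))).
vt = 0.613 × 14.3 = 8.7659 m and 2√(Dt) = 2√(0.525 × 14.3) = 5.480 m.
Argument (x−vt)/(2√(Dt)) = (7.41 − 8.7659)/5.480 = -0.2474; ½·erfc(-0.2474) = 0.6368.
C = 536 × 0.6368 = 341 mg/L.

341 mg/L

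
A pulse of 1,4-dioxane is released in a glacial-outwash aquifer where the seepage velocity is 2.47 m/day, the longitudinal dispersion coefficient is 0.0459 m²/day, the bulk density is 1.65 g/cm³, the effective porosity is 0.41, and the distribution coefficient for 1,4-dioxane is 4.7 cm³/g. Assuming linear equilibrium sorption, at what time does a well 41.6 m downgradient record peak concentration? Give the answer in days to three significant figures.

335 days

Retardation factor R = 1 + ρ_b·K_d/n = 1 + 1.65 × 4.7/0.41 = 19.91.
Sorption retards both mechanisms: v_R = v/R = 0.1241 m/day, D_R = D/R = 0.002305 m²/day.
Peak time from v_R²t² + 2D_R t − x² = 0: t = (√(D_R² + v_R²x²) − D_R)/v_R².
√(D_R² + v_R²x²) = √(0.002305² + 0.1241² × 41.6²) = 5.163; v_R² = 0.01540.
t = (5.163 − 0.002305)/0.01540 = 335 days.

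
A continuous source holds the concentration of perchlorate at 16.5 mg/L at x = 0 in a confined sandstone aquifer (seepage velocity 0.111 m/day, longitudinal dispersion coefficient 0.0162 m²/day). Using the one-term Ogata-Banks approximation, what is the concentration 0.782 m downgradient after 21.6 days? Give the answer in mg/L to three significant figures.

16.1 mg/L

For a continuous step input, C/C₀ ≈ ½·erfc((x−vt)/(2√(Dt))).
vt = 0.111 × 21.6 = 2.3976 m and 2√(Dt) = 2√(0.0162 × 21.6) = 1.183 m.
Argument (x−vt)/(2√(Dt)) = (0.782 − 2.3976)/1.183 = -1.366; ½·erfc(-1.366) = 0.9733.
C = 16.5 × 0.9733 = 16.1 mg/L.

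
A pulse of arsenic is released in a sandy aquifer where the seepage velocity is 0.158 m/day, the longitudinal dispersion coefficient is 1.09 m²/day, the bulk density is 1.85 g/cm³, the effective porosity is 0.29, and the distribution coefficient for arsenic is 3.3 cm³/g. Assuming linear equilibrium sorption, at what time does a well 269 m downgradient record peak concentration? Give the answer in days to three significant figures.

36600 days

Retardation factor R = 1 + ρ_b·K_d/n = 1 + 1.85 × 3.3/0.29 = 22.05.
Sorption retards both mechanisms: v_R = v/R = 0.007166 m/day, D_R = D/R = 0.04943 m²/day.
Peak time from v_R²t² + 2D_R t − x² = 0: t = (√(D_R² + v_R²x²) − D_R)/v_R².
√(D_R² + v_R²x²) = √(0.04943² + 0.007166² × 269²) = 1.928; v_R² = 5.135e-05.
t = (1.928 − 0.04943)/5.135e-05 = 36600 days.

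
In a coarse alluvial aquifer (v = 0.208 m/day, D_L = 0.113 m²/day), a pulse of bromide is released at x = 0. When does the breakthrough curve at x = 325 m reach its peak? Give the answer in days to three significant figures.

For the 1D instantaneous-source solution, setting ∂C/∂t = 0 at fixed x gives v²t² + 2Dt − x² = 0, so t = (√(D² + v²x²) − D)/v².
√(D² + v²x²) = √(0.113² + 0.208² × 325²) = 67.60; v² = 0.043264.
t = (67.60 − 0.113)/0.043264 = 1560 days (vs. the pure-advection estimate x/v = 1560 d).

1560 days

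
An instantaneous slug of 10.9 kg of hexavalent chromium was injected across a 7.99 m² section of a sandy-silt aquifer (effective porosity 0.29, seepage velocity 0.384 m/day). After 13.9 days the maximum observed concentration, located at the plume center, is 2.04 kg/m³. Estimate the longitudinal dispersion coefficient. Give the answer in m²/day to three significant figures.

0.0304 m²/day

At the plume center C_max = M/(n_e·A·√(4πDt)), so D = M²/(4πt·(n_e·A·C_max)²).
n_e·A·C_max = 0.29 × 7.99 × 2.04 = 4.727 kg/m.
D = 10.9²/(4π × 13.9 × 4.727²) = 0.0304 m²/day.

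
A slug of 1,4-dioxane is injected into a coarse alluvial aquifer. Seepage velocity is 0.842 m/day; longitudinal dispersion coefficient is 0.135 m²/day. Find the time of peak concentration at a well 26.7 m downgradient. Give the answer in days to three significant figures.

For the 1D instantaneous-source solution, setting ∂C/∂t = 0 at fixed x gives v²t² + 2Dt − x² = 0, so t = (√(D² + v²x²) − D)/v².
√(D² + v²x²) = √(0.135² + 0.842² × 26.7²) = 22.48; v² = 0.708964.
t = (22.48 − 0.135)/0.708964 = 31.5 days (vs. the pure-advection estimate x/v = 31.7 d).

31.5 days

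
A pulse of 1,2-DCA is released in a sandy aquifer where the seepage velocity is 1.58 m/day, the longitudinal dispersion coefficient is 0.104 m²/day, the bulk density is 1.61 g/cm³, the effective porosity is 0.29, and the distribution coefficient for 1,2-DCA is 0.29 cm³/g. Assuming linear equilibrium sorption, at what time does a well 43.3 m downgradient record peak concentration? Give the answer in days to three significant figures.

71.4 days

Retardation factor R = 1 + ρ_b·K_d/n = 1 + 1.61 × 0.29/0.29 = 2.610.
Sorption retards both mechanisms: v_R = v/R = 0.6054 m/day, D_R = D/R = 0.03985 m²/day.
Peak time from v_R²t² + 2D_R t − x² = 0: t = (√(D_R² + v_R²x²) − D_R)/v_R².
√(D_R² + v_R²x²) = √(0.03985² + 0.6054² × 43.3²) = 26.21; v_R² = 0.3665.
t = (26.21 − 0.03985)/0.3665 = 71.4 days.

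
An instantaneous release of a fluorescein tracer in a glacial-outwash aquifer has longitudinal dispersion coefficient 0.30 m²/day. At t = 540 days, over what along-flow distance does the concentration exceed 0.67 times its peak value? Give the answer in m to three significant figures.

32.2 m

The plume is Gaussian with σ = √(2Dt) = √(2 × 0.30 × 540) = 18.00 m.
C/C_peak = exp(−Δx²/(2σ²)) = 0.67 ⇒ Δx = σ·√(−2 ln 0.67) = 18.00 × 0.8950 = 16.11 m.
Width = 2Δx = 32.2 m.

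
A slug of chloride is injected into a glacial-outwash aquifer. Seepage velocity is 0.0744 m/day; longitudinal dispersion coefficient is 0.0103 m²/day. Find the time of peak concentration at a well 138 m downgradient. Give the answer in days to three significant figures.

For the 1D instantaneous-source solution, setting ∂C/∂t = 0 at fixed x gives v²t² + 2Dt − x² = 0, so t = (√(D² + v²x²) − D)/v².
√(D² + v²x²) = √(0.0103² + 0.0744² × 138²) = 10.27; v² = 0.00553536.
t = (10.27 − 0.0103)/0.00553536 = 1850 days (vs. the pure-advection estimate x/v = 1850 d).

1850 days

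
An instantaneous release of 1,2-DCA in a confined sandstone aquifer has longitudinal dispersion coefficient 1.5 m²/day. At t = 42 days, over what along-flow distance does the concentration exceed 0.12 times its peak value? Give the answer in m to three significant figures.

The plume is Gaussian with σ = √(2Dt) = √(2 × 1.5 × 42) = 11.22 m.
C/C_peak = exp(−Δx²/(2σ²)) = 0.12 ⇒ Δx = σ·√(−2 ln 0.12) = 11.22 × 2.059 = 23.10 m.
Width = 2Δx = 46.2 m.

46.2 m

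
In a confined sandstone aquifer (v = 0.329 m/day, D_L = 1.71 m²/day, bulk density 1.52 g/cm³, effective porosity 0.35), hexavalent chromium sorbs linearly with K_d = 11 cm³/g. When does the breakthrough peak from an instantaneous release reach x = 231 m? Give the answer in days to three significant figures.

Retardation factor R = 1 + ρ_b·K_d/n = 1 + 1.52 × 11/0.35 = 48.77.
Sorption retards both mechanisms: v_R = v/R = 0.006746 m/day, D_R = D/R = 0.03506 m²/day.
Peak time from v_R²t² + 2D_R t − x² = 0: t = (√(D_R² + v_R²x²) − D_R)/v_R².
√(D_R² + v_R²x²) = √(0.03506² + 0.006746² × 231²) = 1.559; v_R² = 4.551e-05.
t = (1.559 − 0.03506)/4.551e-05 = 33500 days.

33500 days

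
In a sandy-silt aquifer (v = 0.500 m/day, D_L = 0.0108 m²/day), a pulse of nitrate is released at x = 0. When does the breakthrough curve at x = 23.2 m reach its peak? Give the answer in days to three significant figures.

46.4 days

For the 1D instantaneous-source solution, setting ∂C/∂t = 0 at fixed x gives v²t² + 2Dt − x² = 0, so t = (√(D² + v²x²) − D)/v².
√(D² + v²x²) = √(0.0108² + 0.500² × 23.2²) = 11.60; v² = 0.25.
t = (11.60 − 0.0108)/0.25 = 46.4 days (vs. the pure-advection estimate x/v = 46.4 d).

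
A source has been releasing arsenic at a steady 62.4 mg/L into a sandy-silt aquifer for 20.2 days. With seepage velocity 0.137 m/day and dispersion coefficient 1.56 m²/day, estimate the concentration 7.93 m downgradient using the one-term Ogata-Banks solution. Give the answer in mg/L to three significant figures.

16.1 mg/L

For a continuous step input, C/C₀ ≈ ½·erfc((x−vt)/(2√(Dt))).
vt = 0.137 × 20.2 = 2.7674 m and 2√(Dt) = 2√(1.56 × 20.2) = 11.23 m.
Argument (x−vt)/(2√(Dt)) = (7.93 − 2.7674)/11.23 = 0.4597; ½·erfc(0.4597) = 0.2578.
C = 62.4 × 0.2578 = 16.1 mg/L.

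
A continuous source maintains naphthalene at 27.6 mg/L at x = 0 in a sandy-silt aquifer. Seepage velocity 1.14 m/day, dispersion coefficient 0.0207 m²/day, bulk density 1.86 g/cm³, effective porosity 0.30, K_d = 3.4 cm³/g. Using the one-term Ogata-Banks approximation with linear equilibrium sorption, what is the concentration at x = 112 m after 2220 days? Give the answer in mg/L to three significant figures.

24.9 mg/L

Retardation factor R = 1 + ρ_b·K_d/n = 1 + 1.86 × 3.4/0.30 = 22.08.
Sorption retards both mechanisms: v_R = v/R = 0.05163 m/day, D_R = D/R = 0.0009375 m²/day.
v_R·t = 0.05163 × 2220 = 114.6186 m; 2√(D_R t) = 2.885 m; argument = (112 − 114.6186)/2.885 = -0.9077.
C = C₀ × ½·erfc(-0.9077) = 27.6 × 0.9004 = 24.9 mg/L.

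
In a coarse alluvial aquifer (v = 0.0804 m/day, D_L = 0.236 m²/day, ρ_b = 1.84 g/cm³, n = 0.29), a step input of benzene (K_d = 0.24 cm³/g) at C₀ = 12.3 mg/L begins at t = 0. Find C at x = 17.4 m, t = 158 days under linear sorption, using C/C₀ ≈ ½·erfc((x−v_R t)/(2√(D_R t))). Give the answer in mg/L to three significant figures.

0.141 mg/L

Retardation factor R = 1 + ρ_b·K_d/n = 1 + 1.84 × 0.24/0.29 = 2.523.
Sorption retards both mechanisms: v_R = v/R = 0.03187 m/day, D_R = D/R = 0.09354 m²/day.
v_R·t = 0.03187 × 158 = 5.03546 m; 2√(D_R t) = 7.689 m; argument = (17.4 − 5.03546)/7.689 = 1.608.
C = C₀ × ½·erfc(1.608) = 12.3 × 0.01148 = 0.141 mg/L.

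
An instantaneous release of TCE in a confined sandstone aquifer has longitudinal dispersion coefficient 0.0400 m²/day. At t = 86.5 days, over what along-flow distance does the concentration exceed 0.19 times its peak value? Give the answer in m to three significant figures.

9.59 m

The plume is Gaussian with σ = √(2Dt) = √(2 × 0.0400 × 86.5) = 2.631 m.
C/C_peak = exp(−Δx²/(2σ²)) = 0.19 ⇒ Δx = σ·√(−2 ln 0.19) = 2.631 × 1.822 = 4.794 m.
Width = 2Δx = 9.59 m.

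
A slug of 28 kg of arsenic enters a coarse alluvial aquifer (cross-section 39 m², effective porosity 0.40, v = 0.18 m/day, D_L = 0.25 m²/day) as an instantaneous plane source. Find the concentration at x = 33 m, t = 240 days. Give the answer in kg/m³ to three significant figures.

For an instantaneous plane source, C(x,t) = M/(n_e·A·√(4πDt)) · exp(−(x−vt)²/(4Dt)), with n_e·A the pore (flow) area.
Plume center vt = 0.18 × 240 = 43.2 m, so the well at 33 m is 10.2 m upgradient of the peak.
√(4πDt) = 27.46 m, giving peak height M/(n_e·A·√(4πDt)) = 28/(0.40 × 39 × 27.46) = 0.06536 kg/m³.
(x−vt)²/(4Dt) = (-10.2)²/(4 × 0.25 × 240) = 0.4335; exp(−0.4335) = 0.6482.
C = 0.06536 × 0.6482 = 0.0424 kg/m³.

0.0424 kg/m³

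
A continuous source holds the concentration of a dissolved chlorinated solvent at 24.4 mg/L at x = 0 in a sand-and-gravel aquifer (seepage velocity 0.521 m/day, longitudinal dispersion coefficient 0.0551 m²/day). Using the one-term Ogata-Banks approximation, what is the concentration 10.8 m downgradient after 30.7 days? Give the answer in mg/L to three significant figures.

24.3 mg/L

For a continuous step input, C/C₀ ≈ ½·erfc((x−vt)/(2√(Dt))).
vt = 0.521 × 30.7 = 15.9947 m and 2√(Dt) = 2√(0.0551 × 30.7) = 2.601 m.
Argument (x−vt)/(2√(Dt)) = (10.8 − 15.9947)/2.601 = -1.997; ½·erfc(-1.997) = 0.9976.
C = 24.4 × 0.9976 = 24.3 mg/L.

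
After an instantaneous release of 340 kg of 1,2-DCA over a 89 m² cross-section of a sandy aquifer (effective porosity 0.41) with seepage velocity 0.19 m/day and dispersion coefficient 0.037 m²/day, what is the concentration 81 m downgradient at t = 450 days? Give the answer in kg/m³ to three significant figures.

0.475 kg/m³

For an instantaneous plane source, C(x,t) = M/(n_e·A·√(4πDt)) · exp(−(x−vt)²/(4Dt)), with n_e·A the pore (flow) area.
Plume center vt = 0.19 × 450 = 85.5 m, so the well at 81 m is 4.5 m upgradient of the peak.
√(4πDt) = 14.46 m, giving peak height M/(n_e·A·√(4πDt)) = 340/(0.41 × 89 × 14.46) = 0.6444 kg/m³.
(x−vt)²/(4Dt) = (-4.5)²/(4 × 0.037 × 450) = 0.3041; exp(−0.3041) = 0.7378.
C = 0.6444 × 0.7378 = 0.475 kg/m³.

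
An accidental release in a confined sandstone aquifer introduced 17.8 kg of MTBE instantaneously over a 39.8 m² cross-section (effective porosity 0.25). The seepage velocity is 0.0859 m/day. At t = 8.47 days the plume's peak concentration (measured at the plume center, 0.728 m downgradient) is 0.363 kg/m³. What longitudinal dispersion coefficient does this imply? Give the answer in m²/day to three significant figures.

At the plume center C_max = M/(n_e·A·√(4πDt)), so D = M²/(4πt·(n_e·A·C_max)²).
n_e·A·C_max = 0.25 × 39.8 × 0.363 = 3.612 kg/m.
D = 17.8²/(4π × 8.47 × 3.612²) = 0.228 m²/day.

0.228 m²/day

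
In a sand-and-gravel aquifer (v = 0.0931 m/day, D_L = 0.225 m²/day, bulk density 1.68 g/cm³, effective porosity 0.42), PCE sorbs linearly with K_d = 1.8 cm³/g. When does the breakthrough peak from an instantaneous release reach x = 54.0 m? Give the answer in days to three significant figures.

Retardation factor R = 1 + ρ_b·K_d/n = 1 + 1.68 × 1.8/0.42 = 8.200.
Sorption retards both mechanisms: v_R = v/R = 0.01135 m/day, D_R = D/R = 0.02744 m²/day.
Peak time from v_R²t² + 2D_R t − x² = 0: t = (√(D_R² + v_R²x²) − D_R)/v_R².
√(D_R² + v_R²x²) = √(0.02744² + 0.01135² × 54.0²) = 0.6135; v_R² = 0.0001288.
t = (0.6135 − 0.02744)/0.0001288 = 4550 days.

4550 days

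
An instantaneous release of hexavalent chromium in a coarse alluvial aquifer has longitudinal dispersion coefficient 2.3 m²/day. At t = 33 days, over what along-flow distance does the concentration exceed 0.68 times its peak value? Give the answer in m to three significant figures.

21.6 m

The plume is Gaussian with σ = √(2Dt) = √(2 × 2.3 × 33) = 12.32 m.
C/C_peak = exp(−Δx²/(2σ²)) = 0.68 ⇒ Δx = σ·√(−2 ln 0.68) = 12.32 × 0.8783 = 10.82 m.
Width = 2Δx = 21.6 m.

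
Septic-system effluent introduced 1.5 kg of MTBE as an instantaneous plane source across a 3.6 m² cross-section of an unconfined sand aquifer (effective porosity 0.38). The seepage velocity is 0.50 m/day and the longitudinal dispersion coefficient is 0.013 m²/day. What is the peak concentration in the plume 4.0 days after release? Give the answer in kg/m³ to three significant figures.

The peak of an instantaneous 1D plume sits at x = vt; there the Gaussian factor is 1 and C_max = M/(n_e·A·√(4πDt)), where n_e·A is the pore area the mass is dissolved in.
√(4πDt) = √(4π × 0.013 × 4.0) = 0.8084 m, so C_max = 1.5/(0.38 × 3.6 × 0.8084) = 1.36 kg/m³.

1.36 kg/m³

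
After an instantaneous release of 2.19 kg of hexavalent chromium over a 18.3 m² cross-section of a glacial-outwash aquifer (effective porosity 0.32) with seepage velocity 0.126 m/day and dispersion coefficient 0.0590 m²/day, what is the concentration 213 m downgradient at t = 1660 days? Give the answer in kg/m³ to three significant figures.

0.0103 kg/m³

For an instantaneous plane source, C(x,t) = M/(n_e·A·√(4πDt)) · exp(−(x−vt)²/(4Dt)), with n_e·A the pore (flow) area.
Plume center vt = 0.126 × 1660 = 209.16 m, so the well at 213 m is 3.84 m downgradient of the peak.
√(4πDt) = 35.08 m, giving peak height M/(n_e·A·√(4πDt)) = 2.19/(0.32 × 18.3 × 35.08) = 0.01066 kg/m³.
(x−vt)²/(4Dt) = (3.84)²/(4 × 0.0590 × 1660) = 0.03764; exp(−0.03764) = 0.9631.
C = 0.01066 × 0.9631 = 0.0103 kg/m³.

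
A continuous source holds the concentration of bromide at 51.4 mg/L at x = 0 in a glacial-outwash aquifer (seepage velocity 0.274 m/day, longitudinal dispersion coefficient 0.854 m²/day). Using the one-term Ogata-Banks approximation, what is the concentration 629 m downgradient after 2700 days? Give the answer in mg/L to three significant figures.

48.8 mg/L

For a continuous step input, C/C₀ ≈ ½·erfc((x−vt)/(2√(Dt))).
vt = 0.274 × 2700 = 739.8 m and 2√(Dt) = 2√(0.854 × 2700) = 96.04 m.
Argument (x−vt)/(2√(Dt)) = (629 − 739.8)/96.04 = -1.154; ½·erfc(-1.154) = 0.9487.
C = 51.4 × 0.9487 = 48.8 mg/L.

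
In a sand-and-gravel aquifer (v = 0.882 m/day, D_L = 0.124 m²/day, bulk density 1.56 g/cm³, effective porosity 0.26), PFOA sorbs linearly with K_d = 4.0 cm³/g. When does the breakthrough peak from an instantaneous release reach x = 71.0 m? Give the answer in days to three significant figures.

Retardation factor R = 1 + ρ_b·K_d/n = 1 + 1.56 × 4.0/0.26 = 25.00.
Sorption retards both mechanisms: v_R = v/R = 0.03528 m/day, D_R = D/R = 0.004960 m²/day.
Peak time from v_R²t² + 2D_R t − x² = 0: t = (√(D_R² + v_R²x²) − D_R)/v_R².
√(D_R² + v_R²x²) = √(0.004960² + 0.03528² × 71.0²) = 2.505; v_R² = 0.001245.
t = (2.505 − 0.004960)/0.001245 = 2010 days.

2010 days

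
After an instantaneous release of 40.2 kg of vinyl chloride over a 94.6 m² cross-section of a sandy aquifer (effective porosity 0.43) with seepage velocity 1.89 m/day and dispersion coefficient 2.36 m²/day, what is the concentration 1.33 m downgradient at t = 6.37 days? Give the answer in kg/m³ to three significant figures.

For an instantaneous plane source, C(x,t) = M/(n_e·A·√(4πDt)) · exp(−(x−vt)²/(4Dt)), with n_e·A the pore (flow) area.
Plume center vt = 1.89 × 6.37 = 12.0393 m, so the well at 1.33 m is 10.7093 m upgradient of the peak.
√(4πDt) = 13.74 m, giving peak height M/(n_e·A·√(4πDt)) = 40.2/(0.43 × 94.6 × 13.74) = 0.07192 kg/m³.
(x−vt)²/(4Dt) = (-10.7093)²/(4 × 2.36 × 6.37) = 1.907; exp(−1.907) = 0.1485.
C = 0.07192 × 0.1485 = 0.0107 kg/m³.

0.0107 kg/m³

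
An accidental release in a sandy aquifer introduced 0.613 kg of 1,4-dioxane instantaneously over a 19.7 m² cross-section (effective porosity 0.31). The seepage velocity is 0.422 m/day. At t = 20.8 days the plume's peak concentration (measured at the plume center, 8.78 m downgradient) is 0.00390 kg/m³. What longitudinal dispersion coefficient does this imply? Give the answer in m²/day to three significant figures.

2.53 m²/day

At the plume center C_max = M/(n_e·A·√(4πDt)), so D = M²/(4πt·(n_e·A·C_max)²).
n_e·A·C_max = 0.31 × 19.7 × 0.00390 = 0.02382 kg/m.
D = 0.613²/(4π × 20.8 × 0.02382²) = 2.53 m²/day.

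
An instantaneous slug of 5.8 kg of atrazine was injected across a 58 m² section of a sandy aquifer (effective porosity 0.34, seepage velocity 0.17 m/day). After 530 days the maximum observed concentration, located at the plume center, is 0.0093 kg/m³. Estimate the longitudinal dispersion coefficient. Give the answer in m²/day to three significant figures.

At the plume center C_max = M/(n_e·A·√(4πDt)), so D = M²/(4πt·(n_e·A·C_max)²).
n_e·A·C_max = 0.34 × 58 × 0.0093 = 0.1834 kg/m.
D = 5.8²/(4π × 530 × 0.1834²) = 0.150 m²/day.

0.150 m²/day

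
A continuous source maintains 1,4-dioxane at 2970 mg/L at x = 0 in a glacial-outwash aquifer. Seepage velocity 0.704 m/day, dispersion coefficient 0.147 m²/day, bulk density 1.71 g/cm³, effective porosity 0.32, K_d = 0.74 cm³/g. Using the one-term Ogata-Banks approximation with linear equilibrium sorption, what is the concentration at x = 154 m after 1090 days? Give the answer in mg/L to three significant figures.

1620 mg/L

Retardation factor R = 1 + ρ_b·K_d/n = 1 + 1.71 × 0.74/0.32 = 4.954.
Sorption retards both mechanisms: v_R = v/R = 0.1421 m/day, D_R = D/R = 0.02967 m²/day.
v_R·t = 0.1421 × 1090 = 154.889 m; 2√(D_R t) = 11.37 m; argument = (154 − 154.889)/11.37 = -0.07819.
C = C₀ × ½·erfc(-0.07819) = 2970 × 0.5440 = 1620 mg/L.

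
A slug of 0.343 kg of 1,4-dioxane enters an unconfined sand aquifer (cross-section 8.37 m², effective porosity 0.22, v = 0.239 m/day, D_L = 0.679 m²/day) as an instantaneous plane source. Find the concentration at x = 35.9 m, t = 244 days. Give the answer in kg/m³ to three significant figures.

0.00191 kg/m³

For an instantaneous plane source, C(x,t) = M/(n_e·A·√(4πDt)) · exp(−(x−vt)²/(4Dt)), with n_e·A the pore (flow) area.
Plume center vt = 0.239 × 244 = 58.316 m, so the well at 35.9 m is 22.416 m upgradient of the peak.
√(4πDt) = 45.63 m, giving peak height M/(n_e·A·√(4πDt)) = 0.343/(0.22 × 8.37 × 45.63) = 0.004082 kg/m³.
(x−vt)²/(4Dt) = (-22.416)²/(4 × 0.679 × 244) = 0.7582; exp(−0.7582) = 0.4685.
C = 0.004082 × 0.4685 = 0.00191 kg/m³.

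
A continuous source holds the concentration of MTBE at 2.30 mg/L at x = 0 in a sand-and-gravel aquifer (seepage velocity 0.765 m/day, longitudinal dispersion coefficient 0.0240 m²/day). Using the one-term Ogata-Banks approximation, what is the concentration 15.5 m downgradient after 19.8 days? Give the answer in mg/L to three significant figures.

0.825 mg/L

For a continuous step input, C/C₀ ≈ ½·erfc((x−vt)/(2√(Dt))).
vt = 0.765 × 19.8 = 15.147 m and 2√(Dt) = 2√(0.0240 × 19.8) = 1.379 m.
Argument (x−vt)/(2√(Dt)) = (15.5 − 15.147)/1.379 = 0.2560; ½·erfc(0.2560) = 0.3587.
C = 2.30 × 0.3587 = 0.825 mg/L.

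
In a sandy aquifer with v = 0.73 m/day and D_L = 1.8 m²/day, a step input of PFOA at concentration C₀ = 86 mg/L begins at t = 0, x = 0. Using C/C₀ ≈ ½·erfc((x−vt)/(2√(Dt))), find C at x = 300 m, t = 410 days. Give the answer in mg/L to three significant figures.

For a continuous step input, C/C₀ ≈ ½·erfc((x−vt)/(2√(Dt))).
vt = 0.73 × 410 = 299.3 m and 2√(Dt) = 2√(1.8 × 410) = 54.33 m.
Argument (x−vt)/(2√(Dt)) = (300 − 299.3)/54.33 = 0.01288; ½·erfc(0.01288) = 0.4927.
C = 86 × 0.4927 = 42.4 mg/L.

42.4 mg/L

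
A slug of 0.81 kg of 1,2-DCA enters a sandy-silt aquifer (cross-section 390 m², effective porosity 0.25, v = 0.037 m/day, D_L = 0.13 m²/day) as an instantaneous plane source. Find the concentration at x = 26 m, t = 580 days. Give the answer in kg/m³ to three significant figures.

For an instantaneous plane source, C(x,t) = M/(n_e·A·√(4πDt)) · exp(−(x−vt)²/(4Dt)), with n_e·A the pore (flow) area.
Plume center vt = 0.037 × 580 = 21.46 m, so the well at 26 m is 4.54 m downgradient of the peak.
√(4πDt) = 30.78 m, giving peak height M/(n_e·A·√(4πDt)) = 0.81/(0.25 × 390 × 30.78) = 0.0002699 kg/m³.
(x−vt)²/(4Dt) = (4.54)²/(4 × 0.13 × 580) = 0.06834; exp(−0.06834) = 0.9339.
C = 0.0002699 × 0.9339 = 0.000252 kg/m³.

0.000252 kg/m³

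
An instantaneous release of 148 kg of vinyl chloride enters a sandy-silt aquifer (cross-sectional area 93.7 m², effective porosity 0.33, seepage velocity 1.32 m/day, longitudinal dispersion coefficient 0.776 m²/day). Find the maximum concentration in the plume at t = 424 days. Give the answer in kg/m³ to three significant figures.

0.0744 kg/m³

The peak of an instantaneous 1D plume sits at x = vt; there the Gaussian factor is 1 and C_max = M/(n_e·A·√(4πDt)), where n_e·A is the pore area the mass is dissolved in.
√(4πDt) = √(4π × 0.776 × 424) = 64.30 m, so C_max = 148/(0.33 × 93.7 × 64.30) = 0.0744 kg/m³.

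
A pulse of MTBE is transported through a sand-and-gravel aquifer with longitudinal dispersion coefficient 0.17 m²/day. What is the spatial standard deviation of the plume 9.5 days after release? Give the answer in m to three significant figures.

1.80 m

Dispersive spreading gives a Gaussian with σ² = 2Dt; advection only shifts the center.
σ = √(2 × 0.17 × 9.5) = 1.80 m.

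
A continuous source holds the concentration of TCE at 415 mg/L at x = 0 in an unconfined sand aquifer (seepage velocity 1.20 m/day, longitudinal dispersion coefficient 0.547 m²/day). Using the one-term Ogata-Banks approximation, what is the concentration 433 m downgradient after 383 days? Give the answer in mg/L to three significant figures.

For a continuous step input, C/C₀ ≈ ½·erfc((x−vt)/(2√(Dt))).
vt = 1.20 × 383 = 459.6 m and 2√(Dt) = 2√(0.547 × 383) = 28.95 m.
Argument (x−vt)/(2√(Dt)) = (433 − 459.6)/28.95 = -0.9188; ½·erfc(-0.9188) = 0.9031.
C = 415 × 0.9031 = 375 mg/L.

375 mg/L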